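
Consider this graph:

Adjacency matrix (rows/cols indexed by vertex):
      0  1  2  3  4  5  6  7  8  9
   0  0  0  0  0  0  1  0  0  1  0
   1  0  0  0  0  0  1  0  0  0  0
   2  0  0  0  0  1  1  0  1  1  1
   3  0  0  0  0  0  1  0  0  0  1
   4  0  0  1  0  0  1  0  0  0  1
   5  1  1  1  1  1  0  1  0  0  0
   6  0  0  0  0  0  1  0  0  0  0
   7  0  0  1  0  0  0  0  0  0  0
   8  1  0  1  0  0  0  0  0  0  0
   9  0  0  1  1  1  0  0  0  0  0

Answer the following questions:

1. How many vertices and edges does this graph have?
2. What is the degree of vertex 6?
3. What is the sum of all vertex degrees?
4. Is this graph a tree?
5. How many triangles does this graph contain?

Count: 10 vertices, 13 edges.
Vertex 6 has neighbors [5], degree = 1.
Handshaking lemma: 2 * 13 = 26.
A tree on 10 vertices has 9 edges. This graph has 13 edges (4 extra). Not a tree.
Number of triangles = 2.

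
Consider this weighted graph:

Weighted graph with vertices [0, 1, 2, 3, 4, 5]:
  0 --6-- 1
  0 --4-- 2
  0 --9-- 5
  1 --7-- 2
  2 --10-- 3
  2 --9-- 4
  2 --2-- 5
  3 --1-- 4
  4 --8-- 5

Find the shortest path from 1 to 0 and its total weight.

Using Dijkstra's algorithm from vertex 1:
Shortest path: 1 -> 0
Total weight: 6 = 6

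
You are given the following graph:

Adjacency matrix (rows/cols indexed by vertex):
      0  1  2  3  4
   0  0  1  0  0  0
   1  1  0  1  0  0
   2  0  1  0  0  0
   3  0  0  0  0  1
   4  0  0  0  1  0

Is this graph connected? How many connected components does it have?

Checking connectivity: the graph has 2 connected component(s).
Components: [[0, 1, 2], [3, 4]]. The graph is NOT connected.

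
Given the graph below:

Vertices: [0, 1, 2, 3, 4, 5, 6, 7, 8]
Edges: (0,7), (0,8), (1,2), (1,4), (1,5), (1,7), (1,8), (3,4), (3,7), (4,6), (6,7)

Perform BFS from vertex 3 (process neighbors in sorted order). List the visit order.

BFS from vertex 3 (neighbors processed in ascending order):
Visit order: 3, 4, 7, 1, 6, 0, 2, 5, 8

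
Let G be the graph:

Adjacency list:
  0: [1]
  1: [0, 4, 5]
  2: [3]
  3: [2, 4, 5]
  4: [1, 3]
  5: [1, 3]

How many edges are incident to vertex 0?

Vertex 0 has neighbors [1], so deg(0) = 1.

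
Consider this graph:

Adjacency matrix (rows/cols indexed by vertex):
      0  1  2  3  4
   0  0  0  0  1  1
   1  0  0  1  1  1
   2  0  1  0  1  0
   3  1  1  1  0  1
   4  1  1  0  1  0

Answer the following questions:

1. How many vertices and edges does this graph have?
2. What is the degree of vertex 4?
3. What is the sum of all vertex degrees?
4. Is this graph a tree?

Count: 5 vertices, 7 edges.
Vertex 4 has neighbors [0, 1, 3], degree = 3.
Handshaking lemma: 2 * 7 = 14.
A tree on 5 vertices has 4 edges. This graph has 7 edges (3 extra). Not a tree.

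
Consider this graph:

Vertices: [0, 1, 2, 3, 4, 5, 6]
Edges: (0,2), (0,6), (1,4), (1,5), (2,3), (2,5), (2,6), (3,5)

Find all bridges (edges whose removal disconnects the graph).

A bridge is an edge whose removal increases the number of connected components.
Bridges found: (1,4), (1,5)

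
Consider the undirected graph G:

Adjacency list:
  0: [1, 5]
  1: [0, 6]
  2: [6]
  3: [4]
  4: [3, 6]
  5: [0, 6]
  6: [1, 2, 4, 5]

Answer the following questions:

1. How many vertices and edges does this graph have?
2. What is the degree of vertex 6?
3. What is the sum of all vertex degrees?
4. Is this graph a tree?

Count: 7 vertices, 7 edges.
Vertex 6 has neighbors [1, 2, 4, 5], degree = 4.
Handshaking lemma: 2 * 7 = 14.
A tree on 7 vertices has 6 edges. This graph has 7 edges (1 extra). Not a tree.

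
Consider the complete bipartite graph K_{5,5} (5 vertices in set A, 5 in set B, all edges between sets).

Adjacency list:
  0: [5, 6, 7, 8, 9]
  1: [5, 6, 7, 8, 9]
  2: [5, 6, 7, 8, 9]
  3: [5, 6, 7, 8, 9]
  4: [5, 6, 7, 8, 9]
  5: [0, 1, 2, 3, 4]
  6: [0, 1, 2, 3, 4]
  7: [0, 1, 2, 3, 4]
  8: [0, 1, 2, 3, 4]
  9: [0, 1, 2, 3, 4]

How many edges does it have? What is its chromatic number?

K_{5,5} has 5 * 5 = 25 edges.
Bipartite graphs have chromatic number 2 (color each partition differently).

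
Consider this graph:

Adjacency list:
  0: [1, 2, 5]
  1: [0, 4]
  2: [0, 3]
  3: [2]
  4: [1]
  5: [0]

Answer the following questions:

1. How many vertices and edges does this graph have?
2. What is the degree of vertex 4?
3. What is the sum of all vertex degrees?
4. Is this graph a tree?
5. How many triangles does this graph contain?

Count: 6 vertices, 5 edges.
Vertex 4 has neighbors [1], degree = 1.
Handshaking lemma: 2 * 5 = 10.
A graph is a tree iff it is connected and has exactly n-1 edges. This graph is connected (all 6 vertices in one component) and has 6-1 = 5 edges. It is a tree.
Number of triangles = 0.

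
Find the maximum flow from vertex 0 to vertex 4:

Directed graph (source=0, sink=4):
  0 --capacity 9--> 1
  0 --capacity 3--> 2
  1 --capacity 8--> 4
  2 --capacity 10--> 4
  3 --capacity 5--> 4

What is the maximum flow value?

Computing max flow:
  Flow on (0->1): 8/9
  Flow on (0->2): 3/3
  Flow on (1->4): 8/8
  Flow on (2->4): 3/10
Maximum flow = 11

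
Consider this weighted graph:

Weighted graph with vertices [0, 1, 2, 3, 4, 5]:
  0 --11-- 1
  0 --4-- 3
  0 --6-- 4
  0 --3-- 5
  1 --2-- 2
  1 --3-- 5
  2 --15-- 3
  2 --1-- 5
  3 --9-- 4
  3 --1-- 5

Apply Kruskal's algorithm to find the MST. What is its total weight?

Applying Kruskal's algorithm (sort edges by weight, add if no cycle):
  Add (2,5) w=1
  Add (3,5) w=1
  Add (1,2) w=2
  Add (0,5) w=3
  Skip (1,5) w=3 (creates cycle)
  Skip (0,3) w=4 (creates cycle)
  Add (0,4) w=6
  Skip (3,4) w=9 (creates cycle)
  Skip (0,1) w=11 (creates cycle)
  Skip (2,3) w=15 (creates cycle)
MST weight = 13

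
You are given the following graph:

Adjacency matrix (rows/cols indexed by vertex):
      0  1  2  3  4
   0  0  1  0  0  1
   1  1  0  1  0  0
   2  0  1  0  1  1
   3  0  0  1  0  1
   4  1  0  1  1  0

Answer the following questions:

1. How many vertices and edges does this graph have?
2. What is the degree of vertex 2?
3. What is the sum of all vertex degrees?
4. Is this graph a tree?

Count: 5 vertices, 6 edges.
Vertex 2 has neighbors [1, 3, 4], degree = 3.
Handshaking lemma: 2 * 6 = 12.
A tree on 5 vertices has 4 edges. This graph has 6 edges (2 extra). Not a tree.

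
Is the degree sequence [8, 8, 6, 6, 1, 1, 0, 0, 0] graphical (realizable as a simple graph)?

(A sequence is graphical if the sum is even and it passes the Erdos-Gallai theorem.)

Sum of degrees = 30. Sum is even but fails Erdos-Gallai. The sequence is NOT graphical.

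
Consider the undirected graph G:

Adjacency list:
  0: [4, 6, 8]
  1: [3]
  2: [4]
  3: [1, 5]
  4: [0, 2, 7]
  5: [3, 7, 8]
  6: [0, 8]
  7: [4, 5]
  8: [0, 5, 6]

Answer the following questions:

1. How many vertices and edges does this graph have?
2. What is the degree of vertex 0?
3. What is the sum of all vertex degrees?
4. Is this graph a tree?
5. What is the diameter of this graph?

Count: 9 vertices, 10 edges.
Vertex 0 has neighbors [4, 6, 8], degree = 3.
Handshaking lemma: 2 * 10 = 20.
A tree on 9 vertices has 8 edges. This graph has 10 edges (2 extra). Not a tree.
Diameter (longest shortest path) = 5.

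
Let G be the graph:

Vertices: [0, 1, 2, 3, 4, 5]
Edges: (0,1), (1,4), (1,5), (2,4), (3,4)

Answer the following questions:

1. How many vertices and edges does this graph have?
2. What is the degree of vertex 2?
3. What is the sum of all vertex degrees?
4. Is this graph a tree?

Count: 6 vertices, 5 edges.
Vertex 2 has neighbors [4], degree = 1.
Handshaking lemma: 2 * 5 = 10.
A graph is a tree iff it is connected and has exactly n-1 edges. This graph is connected (all 6 vertices in one component) and has 6-1 = 5 edges. It is a tree.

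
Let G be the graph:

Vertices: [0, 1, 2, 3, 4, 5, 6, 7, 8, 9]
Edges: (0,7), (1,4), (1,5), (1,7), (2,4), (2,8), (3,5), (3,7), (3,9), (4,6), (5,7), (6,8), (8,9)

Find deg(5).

Vertex 5 has neighbors [1, 3, 7], so deg(5) = 3.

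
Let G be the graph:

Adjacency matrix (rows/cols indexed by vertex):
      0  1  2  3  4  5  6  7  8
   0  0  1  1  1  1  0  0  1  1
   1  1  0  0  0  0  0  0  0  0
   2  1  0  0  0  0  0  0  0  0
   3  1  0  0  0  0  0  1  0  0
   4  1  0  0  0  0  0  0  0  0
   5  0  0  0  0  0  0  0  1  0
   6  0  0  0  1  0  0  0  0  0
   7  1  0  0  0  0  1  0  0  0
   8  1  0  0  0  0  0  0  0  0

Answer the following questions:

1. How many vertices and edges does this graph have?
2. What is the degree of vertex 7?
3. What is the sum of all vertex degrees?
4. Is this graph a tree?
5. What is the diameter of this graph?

Count: 9 vertices, 8 edges.
Vertex 7 has neighbors [0, 5], degree = 2.
Handshaking lemma: 2 * 8 = 16.
A graph is a tree iff it is connected and has exactly n-1 edges. This graph is connected (all 9 vertices in one component) and has 9-1 = 8 edges. It is a tree.
Diameter (longest shortest path) = 4.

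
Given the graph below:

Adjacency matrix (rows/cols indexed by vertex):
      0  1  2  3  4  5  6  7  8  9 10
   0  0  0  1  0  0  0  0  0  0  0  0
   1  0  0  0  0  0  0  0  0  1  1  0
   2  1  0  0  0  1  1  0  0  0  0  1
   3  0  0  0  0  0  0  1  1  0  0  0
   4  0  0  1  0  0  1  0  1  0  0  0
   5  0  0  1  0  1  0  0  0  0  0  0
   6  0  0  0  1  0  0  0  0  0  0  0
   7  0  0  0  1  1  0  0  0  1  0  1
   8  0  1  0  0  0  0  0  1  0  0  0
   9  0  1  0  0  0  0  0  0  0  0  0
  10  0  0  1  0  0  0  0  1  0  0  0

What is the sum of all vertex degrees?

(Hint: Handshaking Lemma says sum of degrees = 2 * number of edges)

Count edges: 12 edges.
By Handshaking Lemma: sum of degrees = 2 * 12 = 24.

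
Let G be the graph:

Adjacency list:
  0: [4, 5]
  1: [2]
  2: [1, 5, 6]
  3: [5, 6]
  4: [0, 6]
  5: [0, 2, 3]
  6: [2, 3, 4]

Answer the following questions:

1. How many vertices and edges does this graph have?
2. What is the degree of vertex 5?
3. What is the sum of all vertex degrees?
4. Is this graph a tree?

Count: 7 vertices, 8 edges.
Vertex 5 has neighbors [0, 2, 3], degree = 3.
Handshaking lemma: 2 * 8 = 16.
A tree on 7 vertices has 6 edges. This graph has 8 edges (2 extra). Not a tree.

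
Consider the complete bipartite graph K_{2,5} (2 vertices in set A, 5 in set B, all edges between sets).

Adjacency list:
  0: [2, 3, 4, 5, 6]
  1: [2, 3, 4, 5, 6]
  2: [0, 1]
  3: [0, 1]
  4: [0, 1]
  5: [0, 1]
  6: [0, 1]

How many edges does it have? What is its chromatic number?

K_{2,5} has 2 * 5 = 10 edges.
Bipartite graphs have chromatic number 2 (color each partition differently).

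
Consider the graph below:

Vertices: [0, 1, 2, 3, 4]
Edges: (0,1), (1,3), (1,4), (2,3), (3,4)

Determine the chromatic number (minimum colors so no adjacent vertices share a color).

The graph has a maximum clique of size 3 (lower bound on chromatic number).
A valid 3-coloring: {0: 1, 1: 0, 2: 0, 3: 1, 4: 2}.
Chromatic number = 3.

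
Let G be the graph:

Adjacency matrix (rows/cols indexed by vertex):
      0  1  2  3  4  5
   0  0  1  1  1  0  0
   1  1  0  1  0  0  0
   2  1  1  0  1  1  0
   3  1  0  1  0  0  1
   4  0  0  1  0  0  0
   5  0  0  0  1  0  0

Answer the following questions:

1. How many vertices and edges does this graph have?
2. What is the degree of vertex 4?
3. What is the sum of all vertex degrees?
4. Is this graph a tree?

Count: 6 vertices, 7 edges.
Vertex 4 has neighbors [2], degree = 1.
Handshaking lemma: 2 * 7 = 14.
A tree on 6 vertices has 5 edges. This graph has 7 edges (2 extra). Not a tree.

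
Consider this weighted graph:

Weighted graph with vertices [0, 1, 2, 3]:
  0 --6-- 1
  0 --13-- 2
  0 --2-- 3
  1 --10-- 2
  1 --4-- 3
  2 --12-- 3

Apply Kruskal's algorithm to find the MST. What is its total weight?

Applying Kruskal's algorithm (sort edges by weight, add if no cycle):
  Add (0,3) w=2
  Add (1,3) w=4
  Skip (0,1) w=6 (creates cycle)
  Add (1,2) w=10
  Skip (2,3) w=12 (creates cycle)
  Skip (0,2) w=13 (creates cycle)
MST weight = 16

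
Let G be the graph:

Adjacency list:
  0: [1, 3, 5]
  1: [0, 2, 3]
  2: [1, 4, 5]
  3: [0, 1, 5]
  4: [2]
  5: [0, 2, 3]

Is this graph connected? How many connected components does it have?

Checking connectivity: the graph has 1 connected component(s).
All vertices are reachable from each other. The graph IS connected.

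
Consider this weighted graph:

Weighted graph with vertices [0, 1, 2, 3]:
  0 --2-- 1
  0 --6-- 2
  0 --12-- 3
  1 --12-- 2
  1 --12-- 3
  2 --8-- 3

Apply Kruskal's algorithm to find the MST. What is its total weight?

Applying Kruskal's algorithm (sort edges by weight, add if no cycle):
  Add (0,1) w=2
  Add (0,2) w=6
  Add (2,3) w=8
  Skip (0,3) w=12 (creates cycle)
  Skip (1,3) w=12 (creates cycle)
  Skip (1,2) w=12 (creates cycle)
MST weight = 16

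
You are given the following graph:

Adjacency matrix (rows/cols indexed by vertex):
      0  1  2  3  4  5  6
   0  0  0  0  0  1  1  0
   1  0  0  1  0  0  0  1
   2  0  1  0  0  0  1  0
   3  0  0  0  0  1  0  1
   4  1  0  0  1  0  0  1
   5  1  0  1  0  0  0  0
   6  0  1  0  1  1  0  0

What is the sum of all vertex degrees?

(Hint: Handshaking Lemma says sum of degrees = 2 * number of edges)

Count edges: 8 edges.
By Handshaking Lemma: sum of degrees = 2 * 8 = 16.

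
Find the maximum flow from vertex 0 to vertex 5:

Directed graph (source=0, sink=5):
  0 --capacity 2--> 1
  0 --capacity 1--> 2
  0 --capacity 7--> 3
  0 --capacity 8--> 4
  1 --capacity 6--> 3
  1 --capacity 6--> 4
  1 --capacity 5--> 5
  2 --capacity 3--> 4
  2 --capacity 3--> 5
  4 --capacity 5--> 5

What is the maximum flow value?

Computing max flow:
  Flow on (0->1): 2/2
  Flow on (0->2): 1/1
  Flow on (0->4): 5/8
  Flow on (1->5): 2/5
  Flow on (2->5): 1/3
  Flow on (4->5): 5/5
Maximum flow = 8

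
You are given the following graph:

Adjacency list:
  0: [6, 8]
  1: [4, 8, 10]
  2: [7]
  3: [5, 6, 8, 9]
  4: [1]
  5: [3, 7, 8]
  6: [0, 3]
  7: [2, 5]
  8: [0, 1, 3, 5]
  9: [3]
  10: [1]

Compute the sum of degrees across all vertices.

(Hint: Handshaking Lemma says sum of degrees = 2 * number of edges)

Count edges: 12 edges.
By Handshaking Lemma: sum of degrees = 2 * 12 = 24.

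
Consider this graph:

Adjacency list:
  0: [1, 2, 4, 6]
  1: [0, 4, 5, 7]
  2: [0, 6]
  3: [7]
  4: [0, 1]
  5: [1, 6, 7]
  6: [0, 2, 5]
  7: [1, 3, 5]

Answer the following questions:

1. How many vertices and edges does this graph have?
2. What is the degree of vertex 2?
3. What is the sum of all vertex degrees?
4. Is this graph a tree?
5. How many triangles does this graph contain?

Count: 8 vertices, 11 edges.
Vertex 2 has neighbors [0, 6], degree = 2.
Handshaking lemma: 2 * 11 = 22.
A tree on 8 vertices has 7 edges. This graph has 11 edges (4 extra). Not a tree.
Number of triangles = 3.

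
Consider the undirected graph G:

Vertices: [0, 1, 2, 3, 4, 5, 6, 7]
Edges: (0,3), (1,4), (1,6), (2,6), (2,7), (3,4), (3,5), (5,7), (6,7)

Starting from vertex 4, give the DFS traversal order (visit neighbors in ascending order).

DFS from vertex 4 (neighbors processed in ascending order):
Visit order: 4, 1, 6, 2, 7, 5, 3, 0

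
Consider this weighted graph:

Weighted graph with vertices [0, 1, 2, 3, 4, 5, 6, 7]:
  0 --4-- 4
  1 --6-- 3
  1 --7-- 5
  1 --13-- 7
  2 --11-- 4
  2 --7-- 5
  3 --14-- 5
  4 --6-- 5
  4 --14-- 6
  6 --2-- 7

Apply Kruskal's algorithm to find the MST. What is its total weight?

Applying Kruskal's algorithm (sort edges by weight, add if no cycle):
  Add (6,7) w=2
  Add (0,4) w=4
  Add (1,3) w=6
  Add (4,5) w=6
  Add (1,5) w=7
  Add (2,5) w=7
  Skip (2,4) w=11 (creates cycle)
  Add (1,7) w=13
  Skip (3,5) w=14 (creates cycle)
  Skip (4,6) w=14 (creates cycle)
MST weight = 45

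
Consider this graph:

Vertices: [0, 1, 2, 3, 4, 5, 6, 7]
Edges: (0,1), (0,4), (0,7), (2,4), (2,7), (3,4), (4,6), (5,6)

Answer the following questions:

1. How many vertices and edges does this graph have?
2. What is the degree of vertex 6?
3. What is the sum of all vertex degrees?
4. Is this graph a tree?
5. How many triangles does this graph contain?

Count: 8 vertices, 8 edges.
Vertex 6 has neighbors [4, 5], degree = 2.
Handshaking lemma: 2 * 8 = 16.
A tree on 8 vertices has 7 edges. This graph has 8 edges (1 extra). Not a tree.
Number of triangles = 0.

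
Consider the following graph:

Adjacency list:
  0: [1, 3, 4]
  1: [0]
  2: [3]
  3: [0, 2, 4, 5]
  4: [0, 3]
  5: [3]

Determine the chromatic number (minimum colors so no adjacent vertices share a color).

The graph has a maximum clique of size 3 (lower bound on chromatic number).
A valid 3-coloring: {0: 1, 1: 0, 2: 1, 3: 0, 4: 2, 5: 1}.
Chromatic number = 3.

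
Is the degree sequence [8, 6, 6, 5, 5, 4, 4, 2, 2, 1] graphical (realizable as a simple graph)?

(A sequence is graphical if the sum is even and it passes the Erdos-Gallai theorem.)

Sum of degrees = 43. Sum is odd, so the sequence is NOT graphical.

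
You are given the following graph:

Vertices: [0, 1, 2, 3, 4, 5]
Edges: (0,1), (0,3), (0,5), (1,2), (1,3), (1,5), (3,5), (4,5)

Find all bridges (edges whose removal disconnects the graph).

A bridge is an edge whose removal increases the number of connected components.
Bridges found: (1,2), (4,5)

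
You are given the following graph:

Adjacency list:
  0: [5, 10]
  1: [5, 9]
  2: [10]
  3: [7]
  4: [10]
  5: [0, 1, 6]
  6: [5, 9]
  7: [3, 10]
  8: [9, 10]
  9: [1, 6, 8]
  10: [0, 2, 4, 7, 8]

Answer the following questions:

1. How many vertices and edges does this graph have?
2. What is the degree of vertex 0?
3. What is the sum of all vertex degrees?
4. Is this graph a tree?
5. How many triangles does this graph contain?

Count: 11 vertices, 12 edges.
Vertex 0 has neighbors [5, 10], degree = 2.
Handshaking lemma: 2 * 12 = 24.
A tree on 11 vertices has 10 edges. This graph has 12 edges (2 extra). Not a tree.
Number of triangles = 0.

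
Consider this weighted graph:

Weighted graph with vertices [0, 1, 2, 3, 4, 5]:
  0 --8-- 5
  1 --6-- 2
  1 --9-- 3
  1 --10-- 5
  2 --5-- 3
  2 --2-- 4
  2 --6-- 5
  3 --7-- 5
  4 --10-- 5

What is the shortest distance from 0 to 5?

Using Dijkstra's algorithm from vertex 0:
Shortest path: 0 -> 5
Total weight: 8 = 8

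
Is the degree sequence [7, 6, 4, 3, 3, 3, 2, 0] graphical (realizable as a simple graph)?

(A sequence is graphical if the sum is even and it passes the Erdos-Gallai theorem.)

Sum of degrees = 28. Sum is even but fails Erdos-Gallai. The sequence is NOT graphical.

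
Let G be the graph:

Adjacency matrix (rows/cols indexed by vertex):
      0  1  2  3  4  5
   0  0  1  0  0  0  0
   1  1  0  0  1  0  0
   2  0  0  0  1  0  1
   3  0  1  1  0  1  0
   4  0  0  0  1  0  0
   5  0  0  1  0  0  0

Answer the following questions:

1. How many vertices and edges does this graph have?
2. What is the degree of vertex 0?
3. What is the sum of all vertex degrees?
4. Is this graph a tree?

Count: 6 vertices, 5 edges.
Vertex 0 has neighbors [1], degree = 1.
Handshaking lemma: 2 * 5 = 10.
A graph is a tree iff it is connected and has exactly n-1 edges. This graph is connected (all 6 vertices in one component) and has 6-1 = 5 edges. It is a tree.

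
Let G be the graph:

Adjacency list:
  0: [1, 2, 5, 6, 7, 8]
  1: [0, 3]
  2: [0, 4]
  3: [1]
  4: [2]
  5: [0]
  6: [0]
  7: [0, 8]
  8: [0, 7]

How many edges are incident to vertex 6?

Vertex 6 has neighbors [0], so deg(6) = 1.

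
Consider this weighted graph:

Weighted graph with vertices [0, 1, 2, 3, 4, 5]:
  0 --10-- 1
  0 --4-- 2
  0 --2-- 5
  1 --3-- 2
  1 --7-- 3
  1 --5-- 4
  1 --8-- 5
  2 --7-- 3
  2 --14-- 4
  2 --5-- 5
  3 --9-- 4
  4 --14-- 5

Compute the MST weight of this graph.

Applying Kruskal's algorithm (sort edges by weight, add if no cycle):
  Add (0,5) w=2
  Add (1,2) w=3
  Add (0,2) w=4
  Add (1,4) w=5
  Skip (2,5) w=5 (creates cycle)
  Add (1,3) w=7
  Skip (2,3) w=7 (creates cycle)
  Skip (1,5) w=8 (creates cycle)
  Skip (3,4) w=9 (creates cycle)
  Skip (0,1) w=10 (creates cycle)
  Skip (2,4) w=14 (creates cycle)
  Skip (4,5) w=14 (creates cycle)
MST weight = 21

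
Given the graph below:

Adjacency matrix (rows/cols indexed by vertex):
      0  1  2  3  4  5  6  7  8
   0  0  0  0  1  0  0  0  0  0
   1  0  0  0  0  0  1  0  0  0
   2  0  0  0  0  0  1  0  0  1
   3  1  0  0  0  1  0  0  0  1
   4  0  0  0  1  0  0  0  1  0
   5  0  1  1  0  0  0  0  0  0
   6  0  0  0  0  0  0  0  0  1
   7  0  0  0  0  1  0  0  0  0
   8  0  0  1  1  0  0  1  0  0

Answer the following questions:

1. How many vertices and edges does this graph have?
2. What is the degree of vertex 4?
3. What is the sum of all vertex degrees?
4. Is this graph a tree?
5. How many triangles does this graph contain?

Count: 9 vertices, 8 edges.
Vertex 4 has neighbors [3, 7], degree = 2.
Handshaking lemma: 2 * 8 = 16.
A graph is a tree iff it is connected and has exactly n-1 edges. This graph is connected (all 9 vertices in one component) and has 9-1 = 8 edges. It is a tree.
Number of triangles = 0.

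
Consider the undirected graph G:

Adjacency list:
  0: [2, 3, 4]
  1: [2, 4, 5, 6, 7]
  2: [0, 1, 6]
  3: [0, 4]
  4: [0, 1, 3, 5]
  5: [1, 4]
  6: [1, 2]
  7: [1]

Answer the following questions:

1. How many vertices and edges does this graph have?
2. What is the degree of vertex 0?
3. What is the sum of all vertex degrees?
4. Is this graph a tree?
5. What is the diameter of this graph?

Count: 8 vertices, 11 edges.
Vertex 0 has neighbors [2, 3, 4], degree = 3.
Handshaking lemma: 2 * 11 = 22.
A tree on 8 vertices has 7 edges. This graph has 11 edges (4 extra). Not a tree.
Diameter (longest shortest path) = 3.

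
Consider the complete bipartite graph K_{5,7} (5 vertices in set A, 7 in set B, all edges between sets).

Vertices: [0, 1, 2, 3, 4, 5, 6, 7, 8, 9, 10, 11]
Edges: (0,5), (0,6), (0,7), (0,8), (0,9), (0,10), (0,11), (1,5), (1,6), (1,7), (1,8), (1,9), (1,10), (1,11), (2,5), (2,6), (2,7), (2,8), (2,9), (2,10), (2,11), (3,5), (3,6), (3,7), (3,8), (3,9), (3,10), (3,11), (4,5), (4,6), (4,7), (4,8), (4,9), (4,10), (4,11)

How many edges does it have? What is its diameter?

K_{5,7} has 5 * 7 = 35 edges.
Any vertex reaches any opposite-side vertex in 1 step; same-side vertices reach in 2 steps via any opposite-side vertex.
Diameter = 2.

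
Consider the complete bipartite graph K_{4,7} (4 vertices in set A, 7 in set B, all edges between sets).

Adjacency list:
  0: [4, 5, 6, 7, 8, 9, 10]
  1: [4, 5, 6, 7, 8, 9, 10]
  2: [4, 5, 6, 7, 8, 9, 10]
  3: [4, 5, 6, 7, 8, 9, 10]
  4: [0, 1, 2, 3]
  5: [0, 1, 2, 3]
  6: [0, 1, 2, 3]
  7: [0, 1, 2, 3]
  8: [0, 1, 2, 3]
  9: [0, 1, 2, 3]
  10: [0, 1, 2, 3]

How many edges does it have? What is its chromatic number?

K_{4,7} has 4 * 7 = 28 edges.
Bipartite graphs have chromatic number 2 (color each partition differently).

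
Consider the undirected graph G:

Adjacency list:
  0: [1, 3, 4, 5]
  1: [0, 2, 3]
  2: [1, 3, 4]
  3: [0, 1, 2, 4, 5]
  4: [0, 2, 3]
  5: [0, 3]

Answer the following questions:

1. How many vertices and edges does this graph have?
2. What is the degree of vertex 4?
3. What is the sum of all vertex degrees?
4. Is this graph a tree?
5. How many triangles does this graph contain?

Count: 6 vertices, 10 edges.
Vertex 4 has neighbors [0, 2, 3], degree = 3.
Handshaking lemma: 2 * 10 = 20.
A tree on 6 vertices has 5 edges. This graph has 10 edges (5 extra). Not a tree.
Number of triangles = 5.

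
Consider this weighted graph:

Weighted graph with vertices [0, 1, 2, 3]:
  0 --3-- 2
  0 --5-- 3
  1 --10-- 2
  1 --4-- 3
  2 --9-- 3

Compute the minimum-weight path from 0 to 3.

Using Dijkstra's algorithm from vertex 0:
Shortest path: 0 -> 3
Total weight: 5 = 5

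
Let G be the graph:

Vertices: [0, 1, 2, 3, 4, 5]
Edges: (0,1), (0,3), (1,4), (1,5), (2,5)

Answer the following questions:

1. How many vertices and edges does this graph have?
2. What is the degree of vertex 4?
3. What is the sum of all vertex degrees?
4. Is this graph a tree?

Count: 6 vertices, 5 edges.
Vertex 4 has neighbors [1], degree = 1.
Handshaking lemma: 2 * 5 = 10.
A graph is a tree iff it is connected and has exactly n-1 edges. This graph is connected (all 6 vertices in one component) and has 6-1 = 5 edges. It is a tree.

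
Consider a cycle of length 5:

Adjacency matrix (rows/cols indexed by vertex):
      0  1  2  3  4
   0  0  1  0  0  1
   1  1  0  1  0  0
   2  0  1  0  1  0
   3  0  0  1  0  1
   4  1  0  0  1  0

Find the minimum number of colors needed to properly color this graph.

This is an odd cycle (C_5). Odd cycles are not bipartite (any 2-coloring forces two adjacent vertices to match), and 3 colors suffice.
Chromatic number = 3.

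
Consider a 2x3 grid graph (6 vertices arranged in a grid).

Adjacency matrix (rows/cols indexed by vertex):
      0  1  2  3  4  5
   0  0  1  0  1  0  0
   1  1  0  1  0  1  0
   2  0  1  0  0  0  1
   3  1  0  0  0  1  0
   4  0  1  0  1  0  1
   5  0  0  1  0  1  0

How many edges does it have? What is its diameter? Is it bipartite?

A 2x3 grid has 3 vertical edges and 4 horizontal edges.
Total edges = 3 + 4 = 7.
Diameter = (2-1) + (3-1) = 3 (corner to opposite corner).
Grid graphs are bipartite (checkerboard coloring).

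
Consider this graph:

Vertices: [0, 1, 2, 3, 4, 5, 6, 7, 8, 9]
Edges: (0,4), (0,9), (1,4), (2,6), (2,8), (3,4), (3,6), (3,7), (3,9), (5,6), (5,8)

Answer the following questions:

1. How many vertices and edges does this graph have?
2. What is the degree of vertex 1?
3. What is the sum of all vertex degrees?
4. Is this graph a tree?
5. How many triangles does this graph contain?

Count: 10 vertices, 11 edges.
Vertex 1 has neighbors [4], degree = 1.
Handshaking lemma: 2 * 11 = 22.
A tree on 10 vertices has 9 edges. This graph has 11 edges (2 extra). Not a tree.
Number of triangles = 0.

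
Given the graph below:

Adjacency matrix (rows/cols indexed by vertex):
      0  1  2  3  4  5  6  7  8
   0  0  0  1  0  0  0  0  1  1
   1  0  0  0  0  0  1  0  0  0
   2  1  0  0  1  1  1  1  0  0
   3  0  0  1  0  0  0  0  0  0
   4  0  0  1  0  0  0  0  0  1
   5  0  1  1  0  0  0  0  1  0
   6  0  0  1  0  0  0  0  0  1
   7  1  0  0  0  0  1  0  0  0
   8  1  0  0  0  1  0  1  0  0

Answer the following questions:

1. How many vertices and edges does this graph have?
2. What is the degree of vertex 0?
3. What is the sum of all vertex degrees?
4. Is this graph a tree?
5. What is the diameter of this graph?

Count: 9 vertices, 11 edges.
Vertex 0 has neighbors [2, 7, 8], degree = 3.
Handshaking lemma: 2 * 11 = 22.
A tree on 9 vertices has 8 edges. This graph has 11 edges (3 extra). Not a tree.
Diameter (longest shortest path) = 4.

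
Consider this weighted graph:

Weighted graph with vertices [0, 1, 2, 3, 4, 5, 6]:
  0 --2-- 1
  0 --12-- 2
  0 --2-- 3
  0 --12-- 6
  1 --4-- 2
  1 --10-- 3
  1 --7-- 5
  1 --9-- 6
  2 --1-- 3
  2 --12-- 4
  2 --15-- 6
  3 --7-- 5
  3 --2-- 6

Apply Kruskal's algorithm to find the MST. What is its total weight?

Applying Kruskal's algorithm (sort edges by weight, add if no cycle):
  Add (2,3) w=1
  Add (0,3) w=2
  Add (0,1) w=2
  Add (3,6) w=2
  Skip (1,2) w=4 (creates cycle)
  Add (1,5) w=7
  Skip (3,5) w=7 (creates cycle)
  Skip (1,6) w=9 (creates cycle)
  Skip (1,3) w=10 (creates cycle)
  Skip (0,6) w=12 (creates cycle)
  Skip (0,2) w=12 (creates cycle)
  Add (2,4) w=12
  Skip (2,6) w=15 (creates cycle)
MST weight = 26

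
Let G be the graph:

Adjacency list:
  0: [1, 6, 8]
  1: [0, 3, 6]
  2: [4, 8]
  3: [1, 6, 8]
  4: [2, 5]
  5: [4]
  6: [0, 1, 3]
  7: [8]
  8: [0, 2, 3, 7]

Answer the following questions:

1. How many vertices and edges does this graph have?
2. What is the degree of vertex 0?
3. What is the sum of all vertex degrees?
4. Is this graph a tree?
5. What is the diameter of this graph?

Count: 9 vertices, 11 edges.
Vertex 0 has neighbors [1, 6, 8], degree = 3.
Handshaking lemma: 2 * 11 = 22.
A tree on 9 vertices has 8 edges. This graph has 11 edges (3 extra). Not a tree.
Diameter (longest shortest path) = 5.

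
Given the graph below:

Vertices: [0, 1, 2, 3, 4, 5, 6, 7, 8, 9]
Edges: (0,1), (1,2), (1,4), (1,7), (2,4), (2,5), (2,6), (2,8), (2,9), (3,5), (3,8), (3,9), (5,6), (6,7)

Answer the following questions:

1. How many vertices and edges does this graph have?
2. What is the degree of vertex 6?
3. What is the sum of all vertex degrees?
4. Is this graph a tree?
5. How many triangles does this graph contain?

Count: 10 vertices, 14 edges.
Vertex 6 has neighbors [2, 5, 7], degree = 3.
Handshaking lemma: 2 * 14 = 28.
A tree on 10 vertices has 9 edges. This graph has 14 edges (5 extra). Not a tree.
Number of triangles = 2.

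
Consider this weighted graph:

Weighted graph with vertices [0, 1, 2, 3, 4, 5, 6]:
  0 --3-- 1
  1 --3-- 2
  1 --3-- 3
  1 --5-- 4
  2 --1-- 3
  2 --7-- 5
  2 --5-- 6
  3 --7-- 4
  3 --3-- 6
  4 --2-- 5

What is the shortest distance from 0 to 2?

Using Dijkstra's algorithm from vertex 0:
Shortest path: 0 -> 1 -> 2
Total weight: 3 + 3 = 6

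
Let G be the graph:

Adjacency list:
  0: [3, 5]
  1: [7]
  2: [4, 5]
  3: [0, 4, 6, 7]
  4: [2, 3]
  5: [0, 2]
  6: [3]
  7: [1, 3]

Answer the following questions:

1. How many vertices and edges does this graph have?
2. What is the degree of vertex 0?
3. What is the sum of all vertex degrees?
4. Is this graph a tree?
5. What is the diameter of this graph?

Count: 8 vertices, 8 edges.
Vertex 0 has neighbors [3, 5], degree = 2.
Handshaking lemma: 2 * 8 = 16.
A tree on 8 vertices has 7 edges. This graph has 8 edges (1 extra). Not a tree.
Diameter (longest shortest path) = 4.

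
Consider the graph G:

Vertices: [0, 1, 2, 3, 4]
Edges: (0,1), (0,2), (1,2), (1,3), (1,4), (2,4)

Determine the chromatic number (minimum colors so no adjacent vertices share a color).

The graph has a maximum clique of size 3 (lower bound on chromatic number).
A valid 3-coloring: {0: 2, 1: 0, 2: 1, 3: 1, 4: 2}.
Chromatic number = 3.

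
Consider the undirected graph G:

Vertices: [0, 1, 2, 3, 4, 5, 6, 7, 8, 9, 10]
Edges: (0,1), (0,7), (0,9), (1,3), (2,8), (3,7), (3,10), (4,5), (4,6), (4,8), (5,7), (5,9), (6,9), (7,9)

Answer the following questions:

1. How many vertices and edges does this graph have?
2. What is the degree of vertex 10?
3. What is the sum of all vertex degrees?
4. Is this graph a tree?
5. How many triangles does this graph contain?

Count: 11 vertices, 14 edges.
Vertex 10 has neighbors [3], degree = 1.
Handshaking lemma: 2 * 14 = 28.
A tree on 11 vertices has 10 edges. This graph has 14 edges (4 extra). Not a tree.
Number of triangles = 2.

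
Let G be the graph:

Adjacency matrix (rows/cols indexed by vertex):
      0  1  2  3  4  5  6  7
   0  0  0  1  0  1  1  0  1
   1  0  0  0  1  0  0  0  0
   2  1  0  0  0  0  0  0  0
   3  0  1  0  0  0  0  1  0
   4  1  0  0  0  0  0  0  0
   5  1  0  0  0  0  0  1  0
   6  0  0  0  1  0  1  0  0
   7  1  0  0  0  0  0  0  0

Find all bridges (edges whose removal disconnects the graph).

A bridge is an edge whose removal increases the number of connected components.
Bridges found: (0,2), (0,4), (0,5), (0,7), (1,3), (3,6), (5,6)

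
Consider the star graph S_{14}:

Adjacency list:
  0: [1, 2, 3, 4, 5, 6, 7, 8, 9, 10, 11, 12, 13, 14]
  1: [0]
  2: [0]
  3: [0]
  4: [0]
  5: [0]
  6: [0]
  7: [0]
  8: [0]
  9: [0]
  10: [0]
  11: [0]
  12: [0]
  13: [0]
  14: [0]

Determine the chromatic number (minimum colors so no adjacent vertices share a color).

S_{14} has one hub adjacent to 14 leaves; leaves are pairwise non-adjacent.
Color the hub 0 and every leaf 1.
Chromatic number = 2.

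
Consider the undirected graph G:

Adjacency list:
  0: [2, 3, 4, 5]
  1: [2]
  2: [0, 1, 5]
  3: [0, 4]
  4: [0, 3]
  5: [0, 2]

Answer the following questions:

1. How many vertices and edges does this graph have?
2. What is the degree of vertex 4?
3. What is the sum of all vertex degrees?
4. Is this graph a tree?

Count: 6 vertices, 7 edges.
Vertex 4 has neighbors [0, 3], degree = 2.
Handshaking lemma: 2 * 7 = 14.
A tree on 6 vertices has 5 edges. This graph has 7 edges (2 extra). Not a tree.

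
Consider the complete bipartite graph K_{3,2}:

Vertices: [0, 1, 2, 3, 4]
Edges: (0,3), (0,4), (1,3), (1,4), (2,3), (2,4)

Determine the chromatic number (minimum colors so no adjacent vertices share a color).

K_{3,2} is bipartite: vertices split into two independent sets of size 3 and 2.
Color one set 0, the other 1. No adjacent vertices share a color.
Chromatic number = 2.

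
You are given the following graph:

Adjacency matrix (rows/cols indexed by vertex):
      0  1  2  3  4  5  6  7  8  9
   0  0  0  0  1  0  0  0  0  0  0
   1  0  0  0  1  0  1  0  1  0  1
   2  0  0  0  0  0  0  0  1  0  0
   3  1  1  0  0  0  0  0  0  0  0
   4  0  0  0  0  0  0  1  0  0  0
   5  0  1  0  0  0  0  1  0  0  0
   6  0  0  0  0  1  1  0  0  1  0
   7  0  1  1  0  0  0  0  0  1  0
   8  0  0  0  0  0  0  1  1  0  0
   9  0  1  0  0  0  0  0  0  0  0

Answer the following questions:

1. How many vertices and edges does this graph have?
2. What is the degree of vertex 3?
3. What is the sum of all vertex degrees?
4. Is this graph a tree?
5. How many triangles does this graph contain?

Count: 10 vertices, 10 edges.
Vertex 3 has neighbors [0, 1], degree = 2.
Handshaking lemma: 2 * 10 = 20.
A tree on 10 vertices has 9 edges. This graph has 10 edges (1 extra). Not a tree.
Number of triangles = 0.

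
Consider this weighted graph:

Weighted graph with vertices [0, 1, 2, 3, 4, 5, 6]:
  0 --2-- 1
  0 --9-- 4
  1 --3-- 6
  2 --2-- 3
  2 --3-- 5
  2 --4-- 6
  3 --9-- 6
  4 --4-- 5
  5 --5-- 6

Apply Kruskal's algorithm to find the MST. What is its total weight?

Applying Kruskal's algorithm (sort edges by weight, add if no cycle):
  Add (0,1) w=2
  Add (2,3) w=2
  Add (1,6) w=3
  Add (2,5) w=3
  Add (2,6) w=4
  Add (4,5) w=4
  Skip (5,6) w=5 (creates cycle)
  Skip (0,4) w=9 (creates cycle)
  Skip (3,6) w=9 (creates cycle)
MST weight = 18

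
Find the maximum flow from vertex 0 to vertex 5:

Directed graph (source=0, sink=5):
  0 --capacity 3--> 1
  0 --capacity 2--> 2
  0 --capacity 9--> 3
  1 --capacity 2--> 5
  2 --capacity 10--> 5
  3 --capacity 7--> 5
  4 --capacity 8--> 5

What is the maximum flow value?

Computing max flow:
  Flow on (0->1): 2/3
  Flow on (0->2): 2/2
  Flow on (0->3): 7/9
  Flow on (1->5): 2/2
  Flow on (2->5): 2/10
  Flow on (3->5): 7/7
Maximum flow = 11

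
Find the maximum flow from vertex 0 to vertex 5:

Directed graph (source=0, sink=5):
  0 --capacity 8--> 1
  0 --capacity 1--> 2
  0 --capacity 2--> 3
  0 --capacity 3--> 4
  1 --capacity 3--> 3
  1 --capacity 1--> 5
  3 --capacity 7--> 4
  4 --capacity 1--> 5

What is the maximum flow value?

Computing max flow:
  Flow on (0->1): 1/8
  Flow on (0->4): 1/3
  Flow on (1->5): 1/1
  Flow on (4->5): 1/1
Maximum flow = 2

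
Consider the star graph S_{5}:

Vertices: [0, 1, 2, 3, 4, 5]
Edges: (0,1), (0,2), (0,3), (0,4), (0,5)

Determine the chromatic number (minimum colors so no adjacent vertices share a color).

S_{5} has one hub adjacent to 5 leaves; leaves are pairwise non-adjacent.
Color the hub 0 and every leaf 1.
Chromatic number = 2.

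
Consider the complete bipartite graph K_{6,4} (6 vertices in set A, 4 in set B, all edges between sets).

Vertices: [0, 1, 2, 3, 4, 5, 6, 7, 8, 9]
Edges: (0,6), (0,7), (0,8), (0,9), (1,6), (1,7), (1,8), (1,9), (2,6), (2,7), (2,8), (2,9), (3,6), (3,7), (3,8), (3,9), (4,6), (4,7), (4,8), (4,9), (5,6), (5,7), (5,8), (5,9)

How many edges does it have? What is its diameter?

K_{6,4} has 6 * 4 = 24 edges.
Any vertex reaches any opposite-side vertex in 1 step; same-side vertices reach in 2 steps via any opposite-side vertex.
Diameter = 2.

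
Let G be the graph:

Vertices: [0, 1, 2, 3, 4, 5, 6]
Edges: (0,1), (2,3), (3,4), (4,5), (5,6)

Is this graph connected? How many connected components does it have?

Checking connectivity: the graph has 2 connected component(s).
Components: [[0, 1], [2, 3, 4, 5, 6]]. The graph is NOT connected.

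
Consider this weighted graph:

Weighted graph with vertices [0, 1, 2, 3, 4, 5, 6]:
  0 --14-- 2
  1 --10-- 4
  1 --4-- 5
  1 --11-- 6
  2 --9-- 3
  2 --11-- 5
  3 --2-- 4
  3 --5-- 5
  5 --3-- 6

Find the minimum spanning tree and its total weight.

Applying Kruskal's algorithm (sort edges by weight, add if no cycle):
  Add (3,4) w=2
  Add (5,6) w=3
  Add (1,5) w=4
  Add (3,5) w=5
  Add (2,3) w=9
  Skip (1,4) w=10 (creates cycle)
  Skip (1,6) w=11 (creates cycle)
  Skip (2,5) w=11 (creates cycle)
  Add (0,2) w=14
MST weight = 37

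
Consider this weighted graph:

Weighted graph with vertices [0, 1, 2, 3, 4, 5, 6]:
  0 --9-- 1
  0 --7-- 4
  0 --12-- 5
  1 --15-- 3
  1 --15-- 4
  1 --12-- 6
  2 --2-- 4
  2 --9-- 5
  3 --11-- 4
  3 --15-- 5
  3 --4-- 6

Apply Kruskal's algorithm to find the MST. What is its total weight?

Applying Kruskal's algorithm (sort edges by weight, add if no cycle):
  Add (2,4) w=2
  Add (3,6) w=4
  Add (0,4) w=7
  Add (0,1) w=9
  Add (2,5) w=9
  Add (3,4) w=11
  Skip (0,5) w=12 (creates cycle)
  Skip (1,6) w=12 (creates cycle)
  Skip (1,4) w=15 (creates cycle)
  Skip (1,3) w=15 (creates cycle)
  Skip (3,5) w=15 (creates cycle)
MST weight = 42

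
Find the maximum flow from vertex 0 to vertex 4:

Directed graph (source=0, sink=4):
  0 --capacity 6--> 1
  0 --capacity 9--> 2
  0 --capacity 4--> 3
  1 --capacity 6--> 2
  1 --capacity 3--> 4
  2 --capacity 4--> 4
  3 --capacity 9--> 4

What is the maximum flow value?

Computing max flow:
  Flow on (0->1): 3/6
  Flow on (0->2): 4/9
  Flow on (0->3): 4/4
  Flow on (1->4): 3/3
  Flow on (2->4): 4/4
  Flow on (3->4): 4/9
Maximum flow = 11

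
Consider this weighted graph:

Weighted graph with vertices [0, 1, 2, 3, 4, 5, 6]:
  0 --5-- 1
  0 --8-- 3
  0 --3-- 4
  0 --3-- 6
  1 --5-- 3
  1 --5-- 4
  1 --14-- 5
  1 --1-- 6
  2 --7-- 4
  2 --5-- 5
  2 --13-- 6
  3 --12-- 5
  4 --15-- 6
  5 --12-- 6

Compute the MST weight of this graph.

Applying Kruskal's algorithm (sort edges by weight, add if no cycle):
  Add (1,6) w=1
  Add (0,4) w=3
  Add (0,6) w=3
  Skip (0,1) w=5 (creates cycle)
  Add (1,3) w=5
  Skip (1,4) w=5 (creates cycle)
  Add (2,5) w=5
  Add (2,4) w=7
  Skip (0,3) w=8 (creates cycle)
  Skip (3,5) w=12 (creates cycle)
  Skip (5,6) w=12 (creates cycle)
  Skip (2,6) w=13 (creates cycle)
  Skip (1,5) w=14 (creates cycle)
  Skip (4,6) w=15 (creates cycle)
MST weight = 24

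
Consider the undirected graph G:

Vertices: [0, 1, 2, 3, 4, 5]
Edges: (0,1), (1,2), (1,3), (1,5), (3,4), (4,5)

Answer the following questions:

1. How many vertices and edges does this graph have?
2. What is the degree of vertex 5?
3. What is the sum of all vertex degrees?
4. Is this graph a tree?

Count: 6 vertices, 6 edges.
Vertex 5 has neighbors [1, 4], degree = 2.
Handshaking lemma: 2 * 6 = 12.
A tree on 6 vertices has 5 edges. This graph has 6 edges (1 extra). Not a tree.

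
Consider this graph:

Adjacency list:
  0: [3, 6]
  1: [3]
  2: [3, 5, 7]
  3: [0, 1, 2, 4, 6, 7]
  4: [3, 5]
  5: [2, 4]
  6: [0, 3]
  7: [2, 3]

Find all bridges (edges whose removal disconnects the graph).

A bridge is an edge whose removal increases the number of connected components.
Bridges found: (1,3)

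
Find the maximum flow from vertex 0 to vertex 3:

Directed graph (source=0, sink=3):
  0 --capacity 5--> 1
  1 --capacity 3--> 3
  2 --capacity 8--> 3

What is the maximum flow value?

Computing max flow:
  Flow on (0->1): 3/5
  Flow on (1->3): 3/3
Maximum flow = 3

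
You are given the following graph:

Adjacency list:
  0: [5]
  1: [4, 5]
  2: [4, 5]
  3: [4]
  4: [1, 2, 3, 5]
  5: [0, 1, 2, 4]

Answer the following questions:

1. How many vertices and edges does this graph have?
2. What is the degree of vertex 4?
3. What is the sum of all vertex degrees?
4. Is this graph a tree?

Count: 6 vertices, 7 edges.
Vertex 4 has neighbors [1, 2, 3, 5], degree = 4.
Handshaking lemma: 2 * 7 = 14.
A tree on 6 vertices has 5 edges. This graph has 7 edges (2 extra). Not a tree.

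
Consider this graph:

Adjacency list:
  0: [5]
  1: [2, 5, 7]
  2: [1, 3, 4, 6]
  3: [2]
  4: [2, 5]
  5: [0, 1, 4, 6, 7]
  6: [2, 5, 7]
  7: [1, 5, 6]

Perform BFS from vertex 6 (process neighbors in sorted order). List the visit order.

BFS from vertex 6 (neighbors processed in ascending order):
Visit order: 6, 2, 5, 7, 1, 3, 4, 0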